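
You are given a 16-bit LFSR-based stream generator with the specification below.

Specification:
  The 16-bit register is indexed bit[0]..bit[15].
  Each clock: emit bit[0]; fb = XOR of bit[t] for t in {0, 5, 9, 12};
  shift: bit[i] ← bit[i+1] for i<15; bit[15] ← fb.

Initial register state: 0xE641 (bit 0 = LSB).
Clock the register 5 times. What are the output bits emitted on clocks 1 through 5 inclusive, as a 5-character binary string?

10000

reg_0 = 0xE641
clock 1: out=1, reg = 0x7320
clock 2: out=0, reg = 0xB990
clock 3: out=0, reg = 0xDCC8
clock 4: out=0, reg = 0xEE64
clock 5: out=0, reg = 0x7732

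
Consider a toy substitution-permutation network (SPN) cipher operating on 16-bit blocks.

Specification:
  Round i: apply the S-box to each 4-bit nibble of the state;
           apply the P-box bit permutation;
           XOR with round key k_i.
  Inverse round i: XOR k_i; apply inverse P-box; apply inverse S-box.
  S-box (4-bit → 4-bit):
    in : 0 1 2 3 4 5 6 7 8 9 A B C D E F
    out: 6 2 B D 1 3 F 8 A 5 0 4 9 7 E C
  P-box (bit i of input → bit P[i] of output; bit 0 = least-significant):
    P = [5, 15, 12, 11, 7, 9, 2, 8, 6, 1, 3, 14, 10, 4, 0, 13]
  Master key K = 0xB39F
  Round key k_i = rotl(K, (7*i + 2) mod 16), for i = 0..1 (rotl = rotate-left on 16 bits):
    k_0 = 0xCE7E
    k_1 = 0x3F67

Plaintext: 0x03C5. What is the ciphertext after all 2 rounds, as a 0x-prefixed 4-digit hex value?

s_0 = plaintext = 0x03C5
s_1 = Round(s_0, k_0) = 0x0F87
s_2 = Round(s_1, k_1) = 0x747E

0x747E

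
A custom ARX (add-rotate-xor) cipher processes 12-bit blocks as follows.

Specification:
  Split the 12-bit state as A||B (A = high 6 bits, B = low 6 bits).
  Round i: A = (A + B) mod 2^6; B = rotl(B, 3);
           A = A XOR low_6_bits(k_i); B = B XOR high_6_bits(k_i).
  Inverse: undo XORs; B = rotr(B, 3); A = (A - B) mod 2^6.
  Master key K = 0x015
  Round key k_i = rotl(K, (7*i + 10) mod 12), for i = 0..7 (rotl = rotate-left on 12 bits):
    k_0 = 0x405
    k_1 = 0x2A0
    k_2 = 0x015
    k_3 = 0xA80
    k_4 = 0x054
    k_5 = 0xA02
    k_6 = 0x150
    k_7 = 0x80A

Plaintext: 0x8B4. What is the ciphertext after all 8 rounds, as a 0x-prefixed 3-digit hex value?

0xB7E

s_0 = plaintext = 0x8B4
s_1 = Round(s_0, k_0) = 0x4F6
s_2 = Round(s_1, k_1) = 0xA7C
s_3 = Round(s_2, k_2) = 0xC27
s_4 = Round(s_3, k_3) = 0x5D6
s_5 = Round(s_4, k_4) = 0xE73
s_6 = Round(s_5, k_5) = 0xBB6
s_7 = Round(s_6, k_6) = 0xD33
s_8 = Round(s_7, k_7) = 0xB7E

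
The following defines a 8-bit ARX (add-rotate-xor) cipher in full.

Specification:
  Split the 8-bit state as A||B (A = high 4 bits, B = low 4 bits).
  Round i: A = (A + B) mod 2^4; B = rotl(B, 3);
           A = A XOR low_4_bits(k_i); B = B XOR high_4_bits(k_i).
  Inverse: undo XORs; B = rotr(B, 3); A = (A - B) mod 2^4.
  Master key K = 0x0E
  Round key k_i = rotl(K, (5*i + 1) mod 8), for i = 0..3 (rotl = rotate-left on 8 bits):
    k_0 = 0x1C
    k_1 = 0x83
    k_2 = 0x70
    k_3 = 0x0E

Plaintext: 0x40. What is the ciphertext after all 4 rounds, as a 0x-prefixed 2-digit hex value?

0xFB

s_0 = plaintext = 0x40
s_1 = Round(s_0, k_0) = 0x81
s_2 = Round(s_1, k_1) = 0xA0
s_3 = Round(s_2, k_2) = 0xA7
s_4 = Round(s_3, k_3) = 0xFB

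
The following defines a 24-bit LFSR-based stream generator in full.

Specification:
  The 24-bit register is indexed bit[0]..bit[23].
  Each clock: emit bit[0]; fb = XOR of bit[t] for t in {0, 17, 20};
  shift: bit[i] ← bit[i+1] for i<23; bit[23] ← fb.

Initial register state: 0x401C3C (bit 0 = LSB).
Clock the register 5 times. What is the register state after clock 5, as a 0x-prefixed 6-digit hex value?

reg_0 = 0x401C3C
clock 1: out=0, reg = 0x200E1E
clock 2: out=0, reg = 0x10070F
clock 3: out=1, reg = 0x080387
clock 4: out=1, reg = 0x8401C3
clock 5: out=1, reg = 0xC200E1

0xC200E1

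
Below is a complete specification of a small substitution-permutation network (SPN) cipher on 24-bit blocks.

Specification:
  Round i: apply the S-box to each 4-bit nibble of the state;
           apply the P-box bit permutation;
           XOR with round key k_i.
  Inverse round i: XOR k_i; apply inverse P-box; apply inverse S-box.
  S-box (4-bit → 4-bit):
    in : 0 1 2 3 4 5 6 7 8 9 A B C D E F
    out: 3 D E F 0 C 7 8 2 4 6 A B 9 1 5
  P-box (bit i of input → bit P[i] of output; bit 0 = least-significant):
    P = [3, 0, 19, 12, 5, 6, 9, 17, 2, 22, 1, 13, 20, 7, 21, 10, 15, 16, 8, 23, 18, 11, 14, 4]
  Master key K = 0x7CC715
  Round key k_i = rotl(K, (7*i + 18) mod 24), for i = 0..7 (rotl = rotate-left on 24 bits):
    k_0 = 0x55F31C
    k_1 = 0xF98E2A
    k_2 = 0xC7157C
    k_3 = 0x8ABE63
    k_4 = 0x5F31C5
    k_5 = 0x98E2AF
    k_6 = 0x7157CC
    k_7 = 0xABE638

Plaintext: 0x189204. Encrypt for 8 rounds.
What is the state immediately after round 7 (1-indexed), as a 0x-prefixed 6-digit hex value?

s_0 = plaintext = 0x189204
s_1 = Round(s_0, k_0) = 0x30936E
s_2 = Round(s_1, k_1) = 0x9C6454
s_3 = Round(s_2, k_2) = 0x74D7FC
s_4 = Round(s_3, k_3) = 0x9A885A
s_5 = Round(s_4, k_4) = 0x147244
s_6 = Round(s_5, k_5) = 0xDC86BD
s_7 = Round(s_6, k_6) = 0xB6C712
s_8 = Round(s_7, k_7) = 0xB05989

0xB6C712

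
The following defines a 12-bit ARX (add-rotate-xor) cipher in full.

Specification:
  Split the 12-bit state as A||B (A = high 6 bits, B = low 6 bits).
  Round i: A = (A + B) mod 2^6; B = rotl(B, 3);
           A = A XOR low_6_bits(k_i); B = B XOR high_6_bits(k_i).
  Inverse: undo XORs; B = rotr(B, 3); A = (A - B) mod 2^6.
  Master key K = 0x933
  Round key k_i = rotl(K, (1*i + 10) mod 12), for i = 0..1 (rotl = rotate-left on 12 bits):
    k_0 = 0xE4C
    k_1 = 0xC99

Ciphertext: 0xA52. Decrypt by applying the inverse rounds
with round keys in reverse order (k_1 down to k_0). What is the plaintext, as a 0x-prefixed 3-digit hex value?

0xC6F

s_0 = ciphertext = 0xA52
s_1 = InvRound(s_0, k_1) = 0xB04
s_2 = InvRound(s_1, k_0) = 0xC6F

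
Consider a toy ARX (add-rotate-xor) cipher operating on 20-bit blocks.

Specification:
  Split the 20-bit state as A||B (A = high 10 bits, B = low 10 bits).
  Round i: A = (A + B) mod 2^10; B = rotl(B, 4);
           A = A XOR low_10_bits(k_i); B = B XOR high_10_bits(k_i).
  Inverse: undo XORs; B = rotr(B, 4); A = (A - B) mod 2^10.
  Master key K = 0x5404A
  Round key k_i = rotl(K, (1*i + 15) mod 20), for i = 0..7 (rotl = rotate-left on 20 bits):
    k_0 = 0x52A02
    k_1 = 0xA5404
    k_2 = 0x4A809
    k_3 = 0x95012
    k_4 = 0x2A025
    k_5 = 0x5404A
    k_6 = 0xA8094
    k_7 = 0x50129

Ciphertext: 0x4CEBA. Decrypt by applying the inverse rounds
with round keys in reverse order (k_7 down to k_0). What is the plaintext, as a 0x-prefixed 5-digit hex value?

0x8FB00

s_0 = ciphertext = 0x4CEBA
s_1 = InvRound(s_0, k_7) = 0x56EBF
s_2 = InvRound(s_1, k_6) = 0x83BC1
s_3 = InvRound(s_2, k_5) = 0x76C69
s_4 = InvRound(s_3, k_4) = 0x6C84C
s_5 = InvRound(s_4, k_3) = 0xDFE21
s_6 = InvRound(s_5, k_2) = 0x21AF0
s_7 = InvRound(s_6, k_1) = 0xCF146
s_8 = InvRound(s_7, k_0) = 0x8FB00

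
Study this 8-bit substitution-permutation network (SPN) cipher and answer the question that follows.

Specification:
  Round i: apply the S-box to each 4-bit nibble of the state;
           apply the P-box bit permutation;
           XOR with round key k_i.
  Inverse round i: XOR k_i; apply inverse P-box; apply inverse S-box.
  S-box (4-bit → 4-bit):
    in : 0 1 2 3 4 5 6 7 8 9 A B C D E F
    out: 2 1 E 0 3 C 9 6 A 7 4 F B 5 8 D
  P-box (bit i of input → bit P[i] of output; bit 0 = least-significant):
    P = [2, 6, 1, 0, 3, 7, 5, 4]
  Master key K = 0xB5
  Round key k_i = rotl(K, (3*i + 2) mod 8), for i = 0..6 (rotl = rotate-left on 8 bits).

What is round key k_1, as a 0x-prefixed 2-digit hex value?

K = 0xB5
k_0 = rotl(K, (3*0+2) mod 8) = rotl(K, 2) = 0xD6
k_1 = rotl(K, (3*1+2) mod 8) = rotl(K, 5) = 0xB6

0xB6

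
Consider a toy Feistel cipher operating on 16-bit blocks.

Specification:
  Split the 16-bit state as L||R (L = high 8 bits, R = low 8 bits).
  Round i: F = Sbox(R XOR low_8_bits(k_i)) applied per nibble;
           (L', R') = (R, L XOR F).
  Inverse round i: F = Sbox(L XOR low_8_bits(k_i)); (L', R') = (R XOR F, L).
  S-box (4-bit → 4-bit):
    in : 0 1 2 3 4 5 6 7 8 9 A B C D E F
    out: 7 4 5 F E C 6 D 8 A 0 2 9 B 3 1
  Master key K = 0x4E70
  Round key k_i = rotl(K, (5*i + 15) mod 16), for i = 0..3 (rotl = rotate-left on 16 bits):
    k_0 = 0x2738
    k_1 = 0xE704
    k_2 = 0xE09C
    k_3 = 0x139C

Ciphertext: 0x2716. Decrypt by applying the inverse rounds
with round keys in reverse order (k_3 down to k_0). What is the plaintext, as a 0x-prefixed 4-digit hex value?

s_0 = ciphertext = 0x2716
s_1 = InvRound(s_0, k_3) = 0x3427
s_2 = InvRound(s_1, k_2) = 0x2F34
s_3 = InvRound(s_2, k_1) = 0x662F
s_4 = InvRound(s_3, k_0) = 0xEC66

0xEC66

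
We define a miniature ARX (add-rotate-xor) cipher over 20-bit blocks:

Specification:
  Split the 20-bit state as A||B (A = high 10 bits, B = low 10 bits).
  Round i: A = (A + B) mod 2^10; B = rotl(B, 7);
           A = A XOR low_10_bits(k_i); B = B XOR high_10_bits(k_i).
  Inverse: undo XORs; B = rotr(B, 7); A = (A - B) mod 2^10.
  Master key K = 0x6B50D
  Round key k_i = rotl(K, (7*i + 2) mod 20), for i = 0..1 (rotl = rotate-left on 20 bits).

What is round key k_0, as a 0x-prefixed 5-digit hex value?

0xAD435

K = 0x6B50D
k_0 = rotl(K, (7*0+2) mod 20) = rotl(K, 2) = 0xAD435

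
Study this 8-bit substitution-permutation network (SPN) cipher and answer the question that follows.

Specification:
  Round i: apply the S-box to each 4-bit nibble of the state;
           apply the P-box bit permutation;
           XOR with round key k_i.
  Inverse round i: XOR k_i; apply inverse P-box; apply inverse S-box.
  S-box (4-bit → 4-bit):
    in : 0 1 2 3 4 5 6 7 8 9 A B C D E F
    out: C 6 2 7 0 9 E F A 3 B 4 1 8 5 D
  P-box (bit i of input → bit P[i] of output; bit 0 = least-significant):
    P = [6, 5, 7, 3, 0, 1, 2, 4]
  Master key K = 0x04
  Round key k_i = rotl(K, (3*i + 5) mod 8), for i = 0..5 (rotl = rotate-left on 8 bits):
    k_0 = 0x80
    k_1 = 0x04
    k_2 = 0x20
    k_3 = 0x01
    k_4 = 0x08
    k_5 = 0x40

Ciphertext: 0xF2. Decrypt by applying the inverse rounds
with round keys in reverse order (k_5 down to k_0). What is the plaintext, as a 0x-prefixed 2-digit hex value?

s_0 = ciphertext = 0xF2
s_1 = InvRound(s_0, k_5) = 0x81
s_2 = InvRound(s_1, k_4) = 0xC0
s_3 = InvRound(s_2, k_3) = 0xCE
s_4 = InvRound(s_3, k_2) = 0x17
s_5 = InvRound(s_4, k_1) = 0xA4
s_6 = InvRound(s_5, k_0) = 0xB2

0xB2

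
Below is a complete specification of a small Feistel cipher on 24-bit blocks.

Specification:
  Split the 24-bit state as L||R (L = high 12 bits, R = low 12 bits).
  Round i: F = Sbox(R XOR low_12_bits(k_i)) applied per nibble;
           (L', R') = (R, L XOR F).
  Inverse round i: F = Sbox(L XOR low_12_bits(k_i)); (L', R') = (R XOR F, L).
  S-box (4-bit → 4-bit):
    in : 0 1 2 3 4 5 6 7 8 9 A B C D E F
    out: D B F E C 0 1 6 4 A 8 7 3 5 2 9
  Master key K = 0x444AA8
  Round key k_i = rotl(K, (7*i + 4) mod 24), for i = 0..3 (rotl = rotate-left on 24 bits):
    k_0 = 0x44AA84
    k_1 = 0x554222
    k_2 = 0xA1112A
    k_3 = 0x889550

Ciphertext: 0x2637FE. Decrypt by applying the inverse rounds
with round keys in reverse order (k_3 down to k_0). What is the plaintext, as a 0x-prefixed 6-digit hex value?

0xD3949A

s_0 = ciphertext = 0x2637FE
s_1 = InvRound(s_0, k_3) = 0x110263
s_2 = InvRound(s_1, k_2) = 0xF8B110
s_3 = InvRound(s_2, k_1) = 0x49AF8B
s_4 = InvRound(s_3, k_0) = 0xD3949A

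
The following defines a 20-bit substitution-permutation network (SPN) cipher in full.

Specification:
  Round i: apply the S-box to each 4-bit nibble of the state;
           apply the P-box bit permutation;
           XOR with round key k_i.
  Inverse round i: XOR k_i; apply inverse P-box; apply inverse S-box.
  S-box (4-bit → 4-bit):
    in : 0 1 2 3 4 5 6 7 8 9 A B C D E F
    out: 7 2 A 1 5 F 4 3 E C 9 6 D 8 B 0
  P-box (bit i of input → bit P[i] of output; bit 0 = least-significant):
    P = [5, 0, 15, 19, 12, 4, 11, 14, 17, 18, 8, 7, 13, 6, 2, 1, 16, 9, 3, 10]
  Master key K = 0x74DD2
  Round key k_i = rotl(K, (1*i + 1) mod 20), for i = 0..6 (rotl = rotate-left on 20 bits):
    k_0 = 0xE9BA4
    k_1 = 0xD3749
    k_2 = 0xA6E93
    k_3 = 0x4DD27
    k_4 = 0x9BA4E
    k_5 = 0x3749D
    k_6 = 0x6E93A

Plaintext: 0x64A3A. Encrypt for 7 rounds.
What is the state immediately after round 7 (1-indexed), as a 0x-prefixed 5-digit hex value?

0x0F87A

s_0 = plaintext = 0x64A3A
s_1 = Round(s_0, k_0) = 0x4AB08
s_2 = Round(s_1, k_1) = 0x08E52
s_3 = Round(s_2, k_2) = 0x5344C
s_4 = Round(s_3, k_3) = 0xF620F
s_5 = Round(s_4, k_4) = 0xDA2DA
s_6 = Round(s_5, k_5) = 0xF103F
s_7 = Round(s_6, k_6) = 0x0F87A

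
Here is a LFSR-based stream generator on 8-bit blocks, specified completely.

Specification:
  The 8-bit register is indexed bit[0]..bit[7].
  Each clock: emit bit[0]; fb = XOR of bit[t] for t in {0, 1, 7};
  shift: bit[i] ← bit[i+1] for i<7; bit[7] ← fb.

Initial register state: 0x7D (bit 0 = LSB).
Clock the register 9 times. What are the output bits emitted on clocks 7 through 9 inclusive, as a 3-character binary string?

101

reg_0 = 0x7D
clock 1: out=1, reg = 0xBE
clock 2: out=0, reg = 0x5F
clock 3: out=1, reg = 0x2F
clock 4: out=1, reg = 0x17
clock 5: out=1, reg = 0x0B
clock 6: out=1, reg = 0x05
clock 7: out=1, reg = 0x82
clock 8: out=0, reg = 0x41
clock 9: out=1, reg = 0xA0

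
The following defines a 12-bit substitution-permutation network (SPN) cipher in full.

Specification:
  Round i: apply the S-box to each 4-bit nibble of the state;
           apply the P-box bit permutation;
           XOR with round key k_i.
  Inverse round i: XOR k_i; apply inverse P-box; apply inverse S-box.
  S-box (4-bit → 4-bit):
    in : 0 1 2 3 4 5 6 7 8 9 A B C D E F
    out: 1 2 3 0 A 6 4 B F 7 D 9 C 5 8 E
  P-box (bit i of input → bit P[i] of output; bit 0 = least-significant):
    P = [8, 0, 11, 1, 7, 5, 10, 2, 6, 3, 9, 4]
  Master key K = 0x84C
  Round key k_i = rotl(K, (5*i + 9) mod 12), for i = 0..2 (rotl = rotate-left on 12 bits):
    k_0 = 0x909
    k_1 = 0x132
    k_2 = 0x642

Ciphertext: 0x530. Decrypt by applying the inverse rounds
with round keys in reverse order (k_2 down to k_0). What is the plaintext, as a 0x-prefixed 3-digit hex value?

0xE66

s_0 = ciphertext = 0x530
s_1 = InvRound(s_0, k_2) = 0xA1B
s_2 = InvRound(s_1, k_1) = 0x519
s_3 = InvRound(s_2, k_0) = 0xE66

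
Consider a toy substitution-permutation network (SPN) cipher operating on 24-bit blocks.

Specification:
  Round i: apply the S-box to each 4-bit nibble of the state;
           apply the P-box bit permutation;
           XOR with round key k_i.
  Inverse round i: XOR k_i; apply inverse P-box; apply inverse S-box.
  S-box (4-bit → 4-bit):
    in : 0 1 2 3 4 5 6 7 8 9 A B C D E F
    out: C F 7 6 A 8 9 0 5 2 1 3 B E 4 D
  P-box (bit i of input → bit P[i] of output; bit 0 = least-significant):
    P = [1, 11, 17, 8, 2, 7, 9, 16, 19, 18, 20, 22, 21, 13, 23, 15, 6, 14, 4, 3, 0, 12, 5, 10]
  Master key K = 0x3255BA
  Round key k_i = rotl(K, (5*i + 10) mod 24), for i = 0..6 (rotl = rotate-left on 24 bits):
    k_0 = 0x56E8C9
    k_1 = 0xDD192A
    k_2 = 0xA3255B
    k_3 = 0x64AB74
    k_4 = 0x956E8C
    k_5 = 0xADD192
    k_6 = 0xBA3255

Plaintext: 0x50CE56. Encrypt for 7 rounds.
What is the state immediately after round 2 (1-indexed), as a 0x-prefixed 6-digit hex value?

s_0 = plaintext = 0x50CE56
s_1 = Round(s_0, k_0) = 0x674DD3
s_2 = Round(s_1, k_1) = 0x8AB7AB
s_3 = Round(s_2, k_2) = 0x830D3C
s_4 = Round(s_3, k_3) = 0xB060C7
s_5 = Round(s_4, k_4) = 0xE4FE11
s_6 = Round(s_5, k_5) = 0x1E1A3C
s_7 = Round(s_6, k_6) = 0x128DE6

0x8AB7AB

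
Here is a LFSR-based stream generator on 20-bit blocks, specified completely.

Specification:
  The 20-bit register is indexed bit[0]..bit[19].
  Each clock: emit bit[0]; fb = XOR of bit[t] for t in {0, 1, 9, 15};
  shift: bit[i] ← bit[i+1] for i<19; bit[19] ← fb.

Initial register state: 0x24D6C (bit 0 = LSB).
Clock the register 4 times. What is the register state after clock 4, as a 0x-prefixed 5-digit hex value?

0x824D6

reg_0 = 0x24D6C
clock 1: out=0, reg = 0x126B6
clock 2: out=0, reg = 0x0935B
clock 3: out=1, reg = 0x049AD
clock 4: out=1, reg = 0x824D6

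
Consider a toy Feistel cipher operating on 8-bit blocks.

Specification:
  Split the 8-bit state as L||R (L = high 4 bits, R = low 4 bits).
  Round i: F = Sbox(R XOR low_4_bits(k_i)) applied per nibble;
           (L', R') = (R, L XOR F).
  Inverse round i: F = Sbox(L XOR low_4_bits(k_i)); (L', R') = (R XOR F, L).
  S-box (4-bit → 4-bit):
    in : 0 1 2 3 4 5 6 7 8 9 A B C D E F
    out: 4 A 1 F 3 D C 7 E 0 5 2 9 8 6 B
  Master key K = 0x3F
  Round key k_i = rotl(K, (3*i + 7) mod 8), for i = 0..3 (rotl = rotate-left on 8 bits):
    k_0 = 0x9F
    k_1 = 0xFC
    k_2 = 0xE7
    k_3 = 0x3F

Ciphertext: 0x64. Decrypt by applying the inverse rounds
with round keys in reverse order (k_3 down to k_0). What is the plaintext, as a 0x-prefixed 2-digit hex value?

s_0 = ciphertext = 0x64
s_1 = InvRound(s_0, k_3) = 0x46
s_2 = InvRound(s_1, k_2) = 0x94
s_3 = InvRound(s_2, k_1) = 0x99
s_4 = InvRound(s_3, k_0) = 0x59

0x59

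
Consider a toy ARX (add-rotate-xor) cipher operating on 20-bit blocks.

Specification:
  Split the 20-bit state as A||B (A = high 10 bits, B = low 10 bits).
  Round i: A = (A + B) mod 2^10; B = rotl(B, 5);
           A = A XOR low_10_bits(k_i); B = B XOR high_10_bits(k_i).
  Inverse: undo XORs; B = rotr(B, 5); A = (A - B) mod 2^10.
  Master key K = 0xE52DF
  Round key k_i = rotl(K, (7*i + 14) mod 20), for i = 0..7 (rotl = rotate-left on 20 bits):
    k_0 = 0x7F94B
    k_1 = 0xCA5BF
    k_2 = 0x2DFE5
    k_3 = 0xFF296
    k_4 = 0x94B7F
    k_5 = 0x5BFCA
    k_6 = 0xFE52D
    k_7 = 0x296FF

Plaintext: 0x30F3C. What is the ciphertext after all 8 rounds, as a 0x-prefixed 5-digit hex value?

0x26A64

s_0 = plaintext = 0x30F3C
s_1 = Round(s_0, k_0) = 0xAD267
s_2 = Round(s_1, k_1) = 0x293DA
s_3 = Round(s_2, k_2) = 0xE6FE9
s_4 = Round(s_3, k_3) = 0x44AC3
s_5 = Round(s_4, k_4) = 0x2AA24
s_6 = Round(s_5, k_5) = 0x411FE
s_7 = Round(s_6, k_6) = 0x8BC36
s_8 = Round(s_7, k_7) = 0x26A64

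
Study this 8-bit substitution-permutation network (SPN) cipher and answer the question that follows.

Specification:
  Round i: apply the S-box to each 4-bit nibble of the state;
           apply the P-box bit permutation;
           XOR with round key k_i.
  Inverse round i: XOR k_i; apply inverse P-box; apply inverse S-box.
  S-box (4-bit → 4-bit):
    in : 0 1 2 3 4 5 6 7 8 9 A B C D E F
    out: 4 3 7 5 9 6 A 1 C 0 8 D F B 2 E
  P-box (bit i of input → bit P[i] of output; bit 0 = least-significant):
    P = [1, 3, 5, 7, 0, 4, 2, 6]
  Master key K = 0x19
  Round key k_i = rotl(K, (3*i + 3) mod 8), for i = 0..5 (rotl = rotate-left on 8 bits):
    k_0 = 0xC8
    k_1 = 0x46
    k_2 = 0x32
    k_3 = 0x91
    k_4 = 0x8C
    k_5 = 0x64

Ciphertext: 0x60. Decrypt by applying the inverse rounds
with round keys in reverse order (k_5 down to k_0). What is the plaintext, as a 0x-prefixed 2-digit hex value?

0xF5

s_0 = ciphertext = 0x60
s_1 = InvRound(s_0, k_5) = 0x09
s_2 = InvRound(s_1, k_4) = 0x3A
s_3 = InvRound(s_2, k_3) = 0x7C
s_4 = InvRound(s_3, k_2) = 0x81
s_5 = InvRound(s_4, k_1) = 0xB4
s_6 = InvRound(s_5, k_0) = 0xF5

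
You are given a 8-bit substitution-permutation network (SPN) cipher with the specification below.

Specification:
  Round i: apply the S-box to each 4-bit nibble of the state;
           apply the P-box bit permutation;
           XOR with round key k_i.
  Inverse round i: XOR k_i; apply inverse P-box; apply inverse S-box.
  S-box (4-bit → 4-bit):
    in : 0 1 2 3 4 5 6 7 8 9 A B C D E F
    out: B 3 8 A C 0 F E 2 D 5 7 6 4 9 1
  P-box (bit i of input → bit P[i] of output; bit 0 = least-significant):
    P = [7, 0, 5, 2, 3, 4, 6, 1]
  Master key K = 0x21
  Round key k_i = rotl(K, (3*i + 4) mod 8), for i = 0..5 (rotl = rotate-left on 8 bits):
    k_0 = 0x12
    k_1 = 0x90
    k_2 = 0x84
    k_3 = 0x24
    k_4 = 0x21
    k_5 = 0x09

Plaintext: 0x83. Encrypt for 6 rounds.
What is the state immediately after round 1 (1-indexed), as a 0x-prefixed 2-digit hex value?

s_0 = plaintext = 0x83
s_1 = Round(s_0, k_0) = 0x07
s_2 = Round(s_1, k_1) = 0xAF
s_3 = Round(s_2, k_2) = 0x4C
s_4 = Round(s_3, k_3) = 0x47
s_5 = Round(s_4, k_4) = 0x46
s_6 = Round(s_5, k_5) = 0xEE

0x07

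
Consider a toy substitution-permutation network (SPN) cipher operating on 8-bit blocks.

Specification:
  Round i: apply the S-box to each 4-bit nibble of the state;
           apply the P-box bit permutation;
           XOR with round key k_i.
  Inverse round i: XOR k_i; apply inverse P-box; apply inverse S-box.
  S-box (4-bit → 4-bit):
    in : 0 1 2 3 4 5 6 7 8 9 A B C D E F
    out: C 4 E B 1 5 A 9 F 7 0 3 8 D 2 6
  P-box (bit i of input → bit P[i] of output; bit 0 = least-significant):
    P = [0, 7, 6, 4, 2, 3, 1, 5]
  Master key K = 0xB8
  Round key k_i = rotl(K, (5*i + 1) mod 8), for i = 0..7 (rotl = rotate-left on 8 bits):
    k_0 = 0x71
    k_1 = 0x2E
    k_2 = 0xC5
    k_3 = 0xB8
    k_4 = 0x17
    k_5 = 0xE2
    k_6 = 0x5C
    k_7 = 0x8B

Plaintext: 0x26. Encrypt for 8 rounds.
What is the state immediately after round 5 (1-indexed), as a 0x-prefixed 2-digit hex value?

s_0 = plaintext = 0x26
s_1 = Round(s_0, k_0) = 0xCB
s_2 = Round(s_1, k_1) = 0x8F
s_3 = Round(s_2, k_2) = 0x2B
s_4 = Round(s_3, k_3) = 0x13
s_5 = Round(s_4, k_4) = 0x84
s_6 = Round(s_5, k_5) = 0xCD
s_7 = Round(s_6, k_6) = 0x2D
s_8 = Round(s_7, k_7) = 0xF0

0x84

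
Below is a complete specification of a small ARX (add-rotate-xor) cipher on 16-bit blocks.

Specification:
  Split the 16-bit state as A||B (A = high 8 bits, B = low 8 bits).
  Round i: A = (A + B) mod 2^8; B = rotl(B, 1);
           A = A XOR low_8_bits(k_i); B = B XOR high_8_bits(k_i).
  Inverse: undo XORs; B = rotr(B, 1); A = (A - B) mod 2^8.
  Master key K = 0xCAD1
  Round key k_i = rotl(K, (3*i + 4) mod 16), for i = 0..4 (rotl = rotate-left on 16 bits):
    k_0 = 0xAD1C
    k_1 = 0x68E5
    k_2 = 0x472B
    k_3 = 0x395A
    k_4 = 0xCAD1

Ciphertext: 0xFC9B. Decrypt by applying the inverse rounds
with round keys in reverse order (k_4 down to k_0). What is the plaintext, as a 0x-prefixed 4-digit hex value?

0x683D

s_0 = ciphertext = 0xFC9B
s_1 = InvRound(s_0, k_4) = 0x85A8
s_2 = InvRound(s_1, k_3) = 0x17C8
s_3 = InvRound(s_2, k_2) = 0x75C7
s_4 = InvRound(s_3, k_1) = 0xB9D7
s_5 = InvRound(s_4, k_0) = 0x683D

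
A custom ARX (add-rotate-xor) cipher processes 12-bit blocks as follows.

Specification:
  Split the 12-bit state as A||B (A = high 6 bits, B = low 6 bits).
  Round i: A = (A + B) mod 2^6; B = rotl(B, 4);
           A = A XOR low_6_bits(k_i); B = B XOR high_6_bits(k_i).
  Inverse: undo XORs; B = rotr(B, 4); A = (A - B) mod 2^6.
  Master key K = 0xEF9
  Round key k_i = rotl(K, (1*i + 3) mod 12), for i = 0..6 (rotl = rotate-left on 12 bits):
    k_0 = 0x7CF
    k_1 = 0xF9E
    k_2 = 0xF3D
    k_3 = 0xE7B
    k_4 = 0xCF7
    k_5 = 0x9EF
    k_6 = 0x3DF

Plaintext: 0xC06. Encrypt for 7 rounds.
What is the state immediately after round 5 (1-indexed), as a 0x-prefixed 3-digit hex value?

s_0 = plaintext = 0xC06
s_1 = Round(s_0, k_0) = 0xE7E
s_2 = Round(s_1, k_1) = 0xA51
s_3 = Round(s_2, k_2) = 0x1E8
s_4 = Round(s_3, k_3) = 0x533
s_5 = Round(s_4, k_4) = 0xC0F
s_6 = Round(s_5, k_5) = 0x414
s_7 = Round(s_6, k_6) = 0xECA

0xC0F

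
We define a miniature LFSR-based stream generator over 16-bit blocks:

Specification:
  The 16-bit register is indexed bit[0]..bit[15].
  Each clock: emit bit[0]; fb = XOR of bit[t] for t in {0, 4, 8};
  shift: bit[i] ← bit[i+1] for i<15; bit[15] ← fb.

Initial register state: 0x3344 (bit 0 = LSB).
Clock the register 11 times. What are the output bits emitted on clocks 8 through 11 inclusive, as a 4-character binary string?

reg_0 = 0x3344
clock 1: out=0, reg = 0x99A2
clock 2: out=0, reg = 0xCCD1
clock 3: out=1, reg = 0x6668
clock 4: out=0, reg = 0x3334
clock 5: out=0, reg = 0x199A
clock 6: out=0, reg = 0x0CCD
clock 7: out=1, reg = 0x8666
clock 8: out=0, reg = 0x4333
clock 9: out=1, reg = 0xA199
clock 10: out=1, reg = 0xD0CC
clock 11: out=0, reg = 0x6866

0110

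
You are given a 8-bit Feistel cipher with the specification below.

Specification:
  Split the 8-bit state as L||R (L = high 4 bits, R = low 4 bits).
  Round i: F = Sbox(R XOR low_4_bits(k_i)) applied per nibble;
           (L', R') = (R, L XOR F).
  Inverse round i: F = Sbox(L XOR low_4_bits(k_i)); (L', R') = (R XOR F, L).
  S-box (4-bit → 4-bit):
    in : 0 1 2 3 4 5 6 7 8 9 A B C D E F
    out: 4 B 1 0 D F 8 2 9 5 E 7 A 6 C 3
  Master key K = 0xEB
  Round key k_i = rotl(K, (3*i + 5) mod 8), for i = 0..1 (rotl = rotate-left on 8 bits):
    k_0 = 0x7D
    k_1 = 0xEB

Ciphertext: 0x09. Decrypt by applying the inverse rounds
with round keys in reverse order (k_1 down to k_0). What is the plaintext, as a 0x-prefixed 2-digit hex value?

0x0E

s_0 = ciphertext = 0x09
s_1 = InvRound(s_0, k_1) = 0xE0
s_2 = InvRound(s_1, k_0) = 0x0E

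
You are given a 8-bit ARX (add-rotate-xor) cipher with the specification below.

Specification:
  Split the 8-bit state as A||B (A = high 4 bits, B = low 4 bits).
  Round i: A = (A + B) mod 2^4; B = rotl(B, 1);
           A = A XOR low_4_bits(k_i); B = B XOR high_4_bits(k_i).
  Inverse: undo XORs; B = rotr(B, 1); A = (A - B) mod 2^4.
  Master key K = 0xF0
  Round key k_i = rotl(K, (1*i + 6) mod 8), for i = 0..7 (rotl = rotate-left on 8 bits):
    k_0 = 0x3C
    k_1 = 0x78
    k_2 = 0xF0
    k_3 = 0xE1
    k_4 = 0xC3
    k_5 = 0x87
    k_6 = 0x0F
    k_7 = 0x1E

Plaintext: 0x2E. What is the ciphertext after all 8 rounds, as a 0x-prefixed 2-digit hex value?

0xAE

s_0 = plaintext = 0x2E
s_1 = Round(s_0, k_0) = 0xCE
s_2 = Round(s_1, k_1) = 0x2A
s_3 = Round(s_2, k_2) = 0xCA
s_4 = Round(s_3, k_3) = 0x7B
s_5 = Round(s_4, k_4) = 0x1B
s_6 = Round(s_5, k_5) = 0xBF
s_7 = Round(s_6, k_6) = 0x5F
s_8 = Round(s_7, k_7) = 0xAE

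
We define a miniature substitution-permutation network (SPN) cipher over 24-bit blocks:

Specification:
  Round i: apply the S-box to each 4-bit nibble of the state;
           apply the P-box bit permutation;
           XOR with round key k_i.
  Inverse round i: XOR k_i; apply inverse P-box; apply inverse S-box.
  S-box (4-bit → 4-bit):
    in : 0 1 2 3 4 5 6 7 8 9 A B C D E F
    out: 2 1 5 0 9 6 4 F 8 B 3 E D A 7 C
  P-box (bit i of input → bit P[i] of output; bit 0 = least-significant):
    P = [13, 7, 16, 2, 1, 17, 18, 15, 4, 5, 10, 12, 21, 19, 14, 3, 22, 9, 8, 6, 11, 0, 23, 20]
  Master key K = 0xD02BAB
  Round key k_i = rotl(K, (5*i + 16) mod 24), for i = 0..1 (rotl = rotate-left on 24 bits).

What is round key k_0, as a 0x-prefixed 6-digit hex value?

K = 0xD02BAB
k_0 = rotl(K, (5*0+16) mod 24) = rotl(K, 16) = 0xABD02B

0xABD02B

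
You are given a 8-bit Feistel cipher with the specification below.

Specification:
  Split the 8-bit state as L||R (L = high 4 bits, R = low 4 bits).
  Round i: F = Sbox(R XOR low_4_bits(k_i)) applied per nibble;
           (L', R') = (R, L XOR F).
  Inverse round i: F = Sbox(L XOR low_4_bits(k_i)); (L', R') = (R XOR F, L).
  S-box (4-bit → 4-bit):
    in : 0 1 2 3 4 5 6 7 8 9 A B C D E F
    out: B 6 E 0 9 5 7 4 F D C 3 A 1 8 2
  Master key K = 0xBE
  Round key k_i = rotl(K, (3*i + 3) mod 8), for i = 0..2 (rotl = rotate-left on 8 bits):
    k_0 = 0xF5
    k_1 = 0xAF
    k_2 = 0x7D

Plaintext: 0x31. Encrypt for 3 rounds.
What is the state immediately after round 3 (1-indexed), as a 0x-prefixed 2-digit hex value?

0x47

s_0 = plaintext = 0x31
s_1 = Round(s_0, k_0) = 0x1A
s_2 = Round(s_1, k_1) = 0xA4
s_3 = Round(s_2, k_2) = 0x47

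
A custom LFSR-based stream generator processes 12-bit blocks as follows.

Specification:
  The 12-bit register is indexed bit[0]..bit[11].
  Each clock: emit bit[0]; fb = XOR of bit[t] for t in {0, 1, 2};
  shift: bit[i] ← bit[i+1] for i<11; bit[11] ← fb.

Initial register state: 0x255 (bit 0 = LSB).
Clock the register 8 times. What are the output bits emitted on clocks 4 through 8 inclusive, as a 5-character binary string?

reg_0 = 0x255
clock 1: out=1, reg = 0x12A
clock 2: out=0, reg = 0x895
clock 3: out=1, reg = 0x44A
clock 4: out=0, reg = 0xA25
clock 5: out=1, reg = 0x512
clock 6: out=0, reg = 0xA89
clock 7: out=1, reg = 0xD44
clock 8: out=0, reg = 0xEA2

01010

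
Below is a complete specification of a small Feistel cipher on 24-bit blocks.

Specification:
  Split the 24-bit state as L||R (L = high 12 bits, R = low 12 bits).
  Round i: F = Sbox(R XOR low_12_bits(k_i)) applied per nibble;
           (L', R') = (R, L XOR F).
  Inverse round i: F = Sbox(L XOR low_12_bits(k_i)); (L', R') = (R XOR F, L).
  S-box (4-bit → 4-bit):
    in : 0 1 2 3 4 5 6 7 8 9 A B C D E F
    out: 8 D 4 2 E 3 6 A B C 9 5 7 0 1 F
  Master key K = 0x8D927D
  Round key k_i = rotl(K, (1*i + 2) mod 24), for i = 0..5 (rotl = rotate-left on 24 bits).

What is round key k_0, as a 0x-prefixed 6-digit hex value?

0x3649F6

K = 0x8D927D
k_0 = rotl(K, (1*0+2) mod 24) = rotl(K, 2) = 0x3649F6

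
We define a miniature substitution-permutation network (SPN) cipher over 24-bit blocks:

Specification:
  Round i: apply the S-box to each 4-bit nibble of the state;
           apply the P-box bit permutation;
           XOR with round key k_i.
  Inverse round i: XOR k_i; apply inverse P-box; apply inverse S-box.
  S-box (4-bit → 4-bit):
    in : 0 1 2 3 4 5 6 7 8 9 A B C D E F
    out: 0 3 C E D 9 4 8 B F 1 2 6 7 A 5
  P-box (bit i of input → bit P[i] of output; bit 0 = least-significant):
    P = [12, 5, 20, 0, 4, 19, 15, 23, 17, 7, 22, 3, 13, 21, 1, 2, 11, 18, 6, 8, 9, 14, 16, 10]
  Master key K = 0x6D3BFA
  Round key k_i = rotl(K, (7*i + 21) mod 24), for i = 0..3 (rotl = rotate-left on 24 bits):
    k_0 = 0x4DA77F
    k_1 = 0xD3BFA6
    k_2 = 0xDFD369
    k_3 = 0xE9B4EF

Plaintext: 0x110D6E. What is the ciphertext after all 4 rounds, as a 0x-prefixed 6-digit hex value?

s_0 = plaintext = 0x110D6E
s_1 = Round(s_0, k_0) = 0x0B6DDE
s_2 = Round(s_1, k_1) = 0x9D3F15
s_3 = Round(s_2, k_2) = 0xB08D3E
s_4 = Round(s_3, k_3) = 0x03544A

0x03544A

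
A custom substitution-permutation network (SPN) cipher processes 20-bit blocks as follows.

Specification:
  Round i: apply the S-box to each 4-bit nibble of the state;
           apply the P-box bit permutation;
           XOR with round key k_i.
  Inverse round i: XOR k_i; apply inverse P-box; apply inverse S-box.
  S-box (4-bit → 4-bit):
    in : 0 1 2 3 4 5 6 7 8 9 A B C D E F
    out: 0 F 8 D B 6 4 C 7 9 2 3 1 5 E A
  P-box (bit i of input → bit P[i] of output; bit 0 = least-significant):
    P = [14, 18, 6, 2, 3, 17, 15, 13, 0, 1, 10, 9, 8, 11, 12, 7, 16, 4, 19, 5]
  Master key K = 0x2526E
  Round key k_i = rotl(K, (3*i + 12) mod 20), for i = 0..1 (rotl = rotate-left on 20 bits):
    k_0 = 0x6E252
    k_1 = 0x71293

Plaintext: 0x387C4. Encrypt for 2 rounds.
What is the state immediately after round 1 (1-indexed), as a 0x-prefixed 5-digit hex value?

s_0 = plaintext = 0x387C4
s_1 = Round(s_0, k_0) = 0xBBD7E
s_2 = Round(s_1, k_1) = 0x2BFC6

0xBBD7E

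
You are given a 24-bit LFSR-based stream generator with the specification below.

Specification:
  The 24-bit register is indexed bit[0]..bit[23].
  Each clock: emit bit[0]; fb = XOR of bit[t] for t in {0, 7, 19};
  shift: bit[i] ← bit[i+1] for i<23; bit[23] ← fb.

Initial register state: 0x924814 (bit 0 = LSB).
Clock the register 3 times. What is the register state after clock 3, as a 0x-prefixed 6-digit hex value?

reg_0 = 0x924814
clock 1: out=0, reg = 0x49240A
clock 2: out=0, reg = 0xA49205
clock 3: out=1, reg = 0xD24902

0xD24902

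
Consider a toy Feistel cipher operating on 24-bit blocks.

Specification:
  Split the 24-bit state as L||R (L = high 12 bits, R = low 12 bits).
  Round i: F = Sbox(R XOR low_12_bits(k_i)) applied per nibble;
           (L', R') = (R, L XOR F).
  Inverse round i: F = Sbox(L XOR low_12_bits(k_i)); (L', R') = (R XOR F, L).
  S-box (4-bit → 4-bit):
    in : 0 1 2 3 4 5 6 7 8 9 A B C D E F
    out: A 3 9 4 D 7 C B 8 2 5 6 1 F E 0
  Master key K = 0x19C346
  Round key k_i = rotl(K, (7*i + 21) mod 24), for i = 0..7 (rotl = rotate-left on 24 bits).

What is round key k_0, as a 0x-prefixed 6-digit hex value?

0xC33868

K = 0x19C346
k_0 = rotl(K, (7*0+21) mod 24) = rotl(K, 21) = 0xC33868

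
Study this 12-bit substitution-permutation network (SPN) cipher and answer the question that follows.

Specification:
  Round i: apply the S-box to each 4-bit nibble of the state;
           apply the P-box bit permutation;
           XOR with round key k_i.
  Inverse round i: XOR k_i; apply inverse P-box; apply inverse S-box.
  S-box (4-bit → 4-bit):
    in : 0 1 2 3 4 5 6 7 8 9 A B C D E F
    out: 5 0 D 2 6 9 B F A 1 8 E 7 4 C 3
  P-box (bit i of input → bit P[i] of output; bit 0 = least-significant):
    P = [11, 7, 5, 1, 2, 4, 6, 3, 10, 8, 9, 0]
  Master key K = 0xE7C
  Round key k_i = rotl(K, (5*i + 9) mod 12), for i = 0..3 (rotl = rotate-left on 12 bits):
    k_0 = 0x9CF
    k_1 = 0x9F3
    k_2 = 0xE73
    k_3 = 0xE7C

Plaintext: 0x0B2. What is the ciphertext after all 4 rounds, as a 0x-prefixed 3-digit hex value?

0xDEB

s_0 = plaintext = 0x0B2
s_1 = Round(s_0, k_0) = 0x7B5
s_2 = Round(s_1, k_1) = 0x6A8
s_3 = Round(s_2, k_2) = 0xBF8
s_4 = Round(s_3, k_3) = 0xDEB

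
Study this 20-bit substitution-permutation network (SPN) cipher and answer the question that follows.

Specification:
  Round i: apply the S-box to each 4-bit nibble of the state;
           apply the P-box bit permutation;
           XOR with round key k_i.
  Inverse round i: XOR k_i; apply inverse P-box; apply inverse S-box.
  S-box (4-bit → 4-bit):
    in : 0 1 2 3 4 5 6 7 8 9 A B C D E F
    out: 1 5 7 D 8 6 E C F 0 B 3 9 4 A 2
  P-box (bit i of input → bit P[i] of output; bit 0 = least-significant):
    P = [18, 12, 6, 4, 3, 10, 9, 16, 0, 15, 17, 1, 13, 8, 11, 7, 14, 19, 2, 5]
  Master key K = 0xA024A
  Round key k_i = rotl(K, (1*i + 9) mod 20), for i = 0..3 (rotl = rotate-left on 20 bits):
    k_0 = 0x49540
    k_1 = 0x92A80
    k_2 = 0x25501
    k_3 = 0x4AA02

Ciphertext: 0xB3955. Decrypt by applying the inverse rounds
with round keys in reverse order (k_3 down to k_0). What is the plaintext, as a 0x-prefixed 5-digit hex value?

0xB5D99

s_0 = ciphertext = 0xB3955
s_1 = InvRound(s_0, k_3) = 0x5F878
s_2 = InvRound(s_1, k_2) = 0x422A3
s_3 = InvRound(s_2, k_1) = 0xEDC40
s_4 = InvRound(s_3, k_0) = 0xB5D99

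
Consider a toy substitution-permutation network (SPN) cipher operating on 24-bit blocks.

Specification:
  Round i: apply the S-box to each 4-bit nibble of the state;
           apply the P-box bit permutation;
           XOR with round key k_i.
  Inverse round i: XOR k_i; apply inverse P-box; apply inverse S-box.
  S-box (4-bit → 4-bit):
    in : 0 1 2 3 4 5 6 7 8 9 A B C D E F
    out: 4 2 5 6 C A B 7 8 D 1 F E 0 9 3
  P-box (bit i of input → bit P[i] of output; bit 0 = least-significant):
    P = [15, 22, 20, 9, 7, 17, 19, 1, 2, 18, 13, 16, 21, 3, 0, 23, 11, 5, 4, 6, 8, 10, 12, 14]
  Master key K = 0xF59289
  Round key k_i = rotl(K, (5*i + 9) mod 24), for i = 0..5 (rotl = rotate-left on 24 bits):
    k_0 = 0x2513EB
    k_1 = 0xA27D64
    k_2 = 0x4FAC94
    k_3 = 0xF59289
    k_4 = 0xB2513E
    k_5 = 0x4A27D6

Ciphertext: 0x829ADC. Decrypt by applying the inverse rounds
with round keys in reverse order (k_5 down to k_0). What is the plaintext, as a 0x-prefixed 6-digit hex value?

0x9AAD4C

s_0 = ciphertext = 0x829ADC
s_1 = InvRound(s_0, k_5) = 0x7A504F
s_2 = InvRound(s_1, k_4) = 0xAC4D01
s_3 = InvRound(s_2, k_3) = 0xBA182B
s_4 = InvRound(s_3, k_2) = 0x33BBE7
s_5 = InvRound(s_4, k_1) = 0x5D48E9
s_6 = InvRound(s_5, k_0) = 0x9AAD4C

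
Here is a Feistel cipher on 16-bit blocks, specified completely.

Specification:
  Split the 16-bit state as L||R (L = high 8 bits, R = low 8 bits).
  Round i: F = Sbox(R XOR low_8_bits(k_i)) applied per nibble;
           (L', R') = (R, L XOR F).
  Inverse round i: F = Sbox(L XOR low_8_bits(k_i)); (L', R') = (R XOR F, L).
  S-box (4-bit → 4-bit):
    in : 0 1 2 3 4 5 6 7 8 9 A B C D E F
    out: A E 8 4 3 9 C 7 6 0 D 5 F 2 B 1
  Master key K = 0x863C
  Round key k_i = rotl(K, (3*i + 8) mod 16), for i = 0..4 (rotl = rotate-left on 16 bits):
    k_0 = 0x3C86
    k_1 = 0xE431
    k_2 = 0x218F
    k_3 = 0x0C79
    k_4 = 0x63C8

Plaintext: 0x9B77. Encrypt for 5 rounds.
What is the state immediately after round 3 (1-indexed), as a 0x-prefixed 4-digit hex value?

0x2450

s_0 = plaintext = 0x9B77
s_1 = Round(s_0, k_0) = 0x7785
s_2 = Round(s_1, k_1) = 0x8524
s_3 = Round(s_2, k_2) = 0x2450
s_4 = Round(s_3, k_3) = 0x50A4
s_5 = Round(s_4, k_4) = 0xA49F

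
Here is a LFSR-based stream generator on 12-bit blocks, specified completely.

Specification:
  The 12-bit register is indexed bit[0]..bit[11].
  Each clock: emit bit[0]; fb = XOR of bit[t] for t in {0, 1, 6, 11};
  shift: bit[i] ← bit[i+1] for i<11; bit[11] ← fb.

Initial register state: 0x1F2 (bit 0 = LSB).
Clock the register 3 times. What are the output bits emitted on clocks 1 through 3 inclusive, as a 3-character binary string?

010

reg_0 = 0x1F2
clock 1: out=0, reg = 0x0F9
clock 2: out=1, reg = 0x07C
clock 3: out=0, reg = 0x83E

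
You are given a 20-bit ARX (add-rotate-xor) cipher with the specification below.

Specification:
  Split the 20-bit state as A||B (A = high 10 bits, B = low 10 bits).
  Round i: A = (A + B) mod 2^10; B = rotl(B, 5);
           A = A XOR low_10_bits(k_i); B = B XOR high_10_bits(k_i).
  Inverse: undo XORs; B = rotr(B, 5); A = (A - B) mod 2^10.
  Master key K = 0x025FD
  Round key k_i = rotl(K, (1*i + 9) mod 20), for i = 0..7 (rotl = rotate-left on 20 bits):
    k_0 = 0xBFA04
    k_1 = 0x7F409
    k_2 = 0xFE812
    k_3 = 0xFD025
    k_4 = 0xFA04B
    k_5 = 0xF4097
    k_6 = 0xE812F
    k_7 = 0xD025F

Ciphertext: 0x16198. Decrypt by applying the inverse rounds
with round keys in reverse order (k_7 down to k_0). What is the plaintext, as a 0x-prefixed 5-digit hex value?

0x8328B

s_0 = ciphertext = 0x16198
s_1 = InvRound(s_0, k_7) = 0xBC716
s_2 = InvRound(s_1, k_6) = 0x466C5
s_3 = InvRound(s_2, k_5) = 0xB9AA8
s_4 = InvRound(s_3, k_4) = 0xA8C0A
s_5 = InvRound(s_4, k_3) = 0xA9FDF
s_6 = InvRound(s_5, k_2) = 0x850A1
s_7 = InvRound(s_6, k_1) = 0xA4F8A
s_8 = InvRound(s_7, k_0) = 0x8328B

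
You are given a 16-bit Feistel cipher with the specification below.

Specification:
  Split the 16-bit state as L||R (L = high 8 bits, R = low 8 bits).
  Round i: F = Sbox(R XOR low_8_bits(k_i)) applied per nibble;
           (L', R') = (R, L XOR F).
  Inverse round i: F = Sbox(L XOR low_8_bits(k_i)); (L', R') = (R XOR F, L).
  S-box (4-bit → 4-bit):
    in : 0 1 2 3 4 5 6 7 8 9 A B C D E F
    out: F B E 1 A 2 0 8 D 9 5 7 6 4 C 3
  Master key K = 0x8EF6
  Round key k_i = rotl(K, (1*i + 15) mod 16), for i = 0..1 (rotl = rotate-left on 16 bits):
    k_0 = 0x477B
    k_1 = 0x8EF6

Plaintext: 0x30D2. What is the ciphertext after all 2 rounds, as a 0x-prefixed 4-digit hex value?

0x6941

s_0 = plaintext = 0x30D2
s_1 = Round(s_0, k_0) = 0xD269
s_2 = Round(s_1, k_1) = 0x6941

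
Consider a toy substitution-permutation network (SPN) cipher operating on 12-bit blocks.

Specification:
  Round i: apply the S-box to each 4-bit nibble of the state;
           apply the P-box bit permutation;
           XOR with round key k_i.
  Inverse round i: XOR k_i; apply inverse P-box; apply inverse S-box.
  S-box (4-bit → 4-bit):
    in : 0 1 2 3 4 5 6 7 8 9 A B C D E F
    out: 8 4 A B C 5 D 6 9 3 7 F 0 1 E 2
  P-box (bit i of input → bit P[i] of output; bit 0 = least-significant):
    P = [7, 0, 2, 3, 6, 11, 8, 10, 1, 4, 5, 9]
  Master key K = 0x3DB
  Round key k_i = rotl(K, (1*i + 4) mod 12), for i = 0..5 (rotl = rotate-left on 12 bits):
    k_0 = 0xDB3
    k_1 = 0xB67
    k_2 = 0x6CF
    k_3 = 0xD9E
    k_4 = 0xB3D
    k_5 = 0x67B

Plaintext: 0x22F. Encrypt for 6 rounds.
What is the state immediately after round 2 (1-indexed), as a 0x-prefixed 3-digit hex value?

s_0 = plaintext = 0x22F
s_1 = Round(s_0, k_0) = 0x3A2
s_2 = Round(s_1, k_1) = 0x03C
s_3 = Round(s_2, k_2) = 0x88F
s_4 = Round(s_3, k_3) = 0xBDD
s_5 = Round(s_4, k_4) = 0x9CF
s_6 = Round(s_5, k_5) = 0x668

0x03C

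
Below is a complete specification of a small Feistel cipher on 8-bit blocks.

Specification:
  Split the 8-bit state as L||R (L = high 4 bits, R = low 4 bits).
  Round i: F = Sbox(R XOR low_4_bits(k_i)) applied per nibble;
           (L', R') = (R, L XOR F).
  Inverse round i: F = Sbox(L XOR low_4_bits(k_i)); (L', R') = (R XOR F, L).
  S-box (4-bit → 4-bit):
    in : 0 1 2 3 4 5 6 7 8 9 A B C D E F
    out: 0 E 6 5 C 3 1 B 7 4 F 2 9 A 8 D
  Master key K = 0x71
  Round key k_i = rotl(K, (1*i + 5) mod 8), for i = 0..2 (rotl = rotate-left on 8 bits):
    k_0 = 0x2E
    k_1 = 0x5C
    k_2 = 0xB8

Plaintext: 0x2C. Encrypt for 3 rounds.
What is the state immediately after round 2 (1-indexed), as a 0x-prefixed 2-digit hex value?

0x4B

s_0 = plaintext = 0x2C
s_1 = Round(s_0, k_0) = 0xC4
s_2 = Round(s_1, k_1) = 0x4B
s_3 = Round(s_2, k_2) = 0xB1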